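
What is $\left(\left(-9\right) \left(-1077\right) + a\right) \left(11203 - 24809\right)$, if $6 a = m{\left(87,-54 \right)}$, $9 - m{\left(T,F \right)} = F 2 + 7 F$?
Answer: $-133005453$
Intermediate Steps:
$m{\left(T,F \right)} = 9 - 9 F$ ($m{\left(T,F \right)} = 9 - \left(F 2 + 7 F\right) = 9 - \left(2 F + 7 F\right) = 9 - 9 F$)
$a = \frac{165}{2}$ ($a = \frac{9 - -486}{6} = \frac{9 + 486}{6} = \frac{1}{6} \cdot 495 = \frac{165}{2} \approx 82.5$)
$\left(\left(-9\right) \left(-1077\right) + a\right) \left(11203 - 24809\right) = \left(\left(-9\right) \left(-1077\right) + \frac{165}{2}\right) \left(11203 - 24809\right) = \left(9693 + \frac{165}{2}\right) \left(-13606\right) = \frac{19551}{2} \left(-13606\right) = -133005453$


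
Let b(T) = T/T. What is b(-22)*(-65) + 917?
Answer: 852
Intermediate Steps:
b(T) = 1
b(-22)*(-65) + 917 = 1*(-65) + 917 = -65 + 917 = 852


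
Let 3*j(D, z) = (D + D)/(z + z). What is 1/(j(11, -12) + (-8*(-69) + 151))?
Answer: 36/25297 ≈ 0.0014231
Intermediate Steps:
j(D, z) = D/(3*z) (j(D, z) = ((D + D)/(z + z))/3 = ((2*D)/((2*z)))/3 = ((2*D)*(1/(2*z)))/3 = (D/z)/3 = D/(3*z))
1/(j(11, -12) + (-8*(-69) + 151)) = 1/((⅓)*11/(-12) + (-8*(-69) + 151)) = 1/((⅓)*11*(-1/12) + (552 + 151)) = 1/(-11/36 + 703) = 1/(25297/36) = 36/25297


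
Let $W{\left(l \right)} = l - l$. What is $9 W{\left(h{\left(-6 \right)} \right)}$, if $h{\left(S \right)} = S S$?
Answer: $0$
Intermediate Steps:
$h{\left(S \right)} = S^{2}$
$W{\left(l \right)} = 0$
$9 W{\left(h{\left(-6 \right)} \right)} = 9 \cdot 0 = 0$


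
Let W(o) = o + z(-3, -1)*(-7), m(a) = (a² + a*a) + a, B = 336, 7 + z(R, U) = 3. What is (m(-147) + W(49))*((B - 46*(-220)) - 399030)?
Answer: -16766190952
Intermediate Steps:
z(R, U) = -4 (z(R, U) = -7 + 3 = -4)
m(a) = a + 2*a² (m(a) = (a² + a²) + a = 2*a² + a = a + 2*a²)
W(o) = 28 + o (W(o) = o - 4*(-7) = o + 28 = 28 + o)
(m(-147) + W(49))*((B - 46*(-220)) - 399030) = (-147*(1 + 2*(-147)) + (28 + 49))*((336 - 46*(-220)) - 399030) = (-147*(1 - 294) + 77)*((336 + 10120) - 399030) = (-147*(-293) + 77)*(10456 - 399030) = (43071 + 77)*(-388574) = 43148*(-388574) = -16766190952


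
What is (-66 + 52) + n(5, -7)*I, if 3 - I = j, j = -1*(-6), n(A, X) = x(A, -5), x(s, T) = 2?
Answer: -20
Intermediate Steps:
n(A, X) = 2
j = 6
I = -3 (I = 3 - 1*6 = 3 - 6 = -3)
(-66 + 52) + n(5, -7)*I = (-66 + 52) + 2*(-3) = -14 - 6 = -20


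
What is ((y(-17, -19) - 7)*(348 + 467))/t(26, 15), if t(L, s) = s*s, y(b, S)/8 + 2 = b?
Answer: -8639/15 ≈ -575.93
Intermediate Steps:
y(b, S) = -16 + 8*b
t(L, s) = s²
((y(-17, -19) - 7)*(348 + 467))/t(26, 15) = (((-16 + 8*(-17)) - 7)*(348 + 467))/(15²) = (((-16 - 136) - 7)*815)/225 = ((-152 - 7)*815)*(1/225) = -159*815*(1/225) = -129585*1/225 = -8639/15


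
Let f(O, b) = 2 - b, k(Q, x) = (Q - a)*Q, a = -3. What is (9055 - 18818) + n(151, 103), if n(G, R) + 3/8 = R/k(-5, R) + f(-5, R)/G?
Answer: -58912613/6040 ≈ -9753.8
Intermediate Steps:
k(Q, x) = Q*(3 + Q) (k(Q, x) = (Q - 1*(-3))*Q = (Q + 3)*Q = (3 + Q)*Q = Q*(3 + Q))
n(G, R) = -3/8 + R/10 + (2 - R)/G (n(G, R) = -3/8 + (R/((-5*(3 - 5))) + (2 - R)/G) = -3/8 + (R/((-5*(-2))) + (2 - R)/G) = -3/8 + (R/10 + (2 - R)/G) = -3/8 + R/10 + (2 - R)/G)
(9055 - 18818) + n(151, 103) = (9055 - 18818) + (2 - 1*103 + (1/40)*151*(-15 + 4*103))/151 = -9763 + (2 - 103 + (1/40)*151*(-15 + 412))/151 = -9763 + (2 - 103 + (1/40)*151*397)/151 = -9763 + (2 - 103 + 59947/40)/151 = -9763 + (1/151)*(55907/40) = -9763 + 55907/6040 = -58912613/6040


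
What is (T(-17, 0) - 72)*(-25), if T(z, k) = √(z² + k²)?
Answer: 1375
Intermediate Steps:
T(z, k) = √(k² + z²)
(T(-17, 0) - 72)*(-25) = (√(0² + (-17)²) - 72)*(-25) = (√(0 + 289) - 72)*(-25) = (√289 - 72)*(-25) = (17 - 72)*(-25) = -55*(-25) = 1375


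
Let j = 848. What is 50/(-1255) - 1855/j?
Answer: -8945/4016 ≈ -2.2273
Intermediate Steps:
50/(-1255) - 1855/j = 50/(-1255) - 1855/848 = 50*(-1/1255) - 1855*1/848 = -10/251 - 35/16 = -8945/4016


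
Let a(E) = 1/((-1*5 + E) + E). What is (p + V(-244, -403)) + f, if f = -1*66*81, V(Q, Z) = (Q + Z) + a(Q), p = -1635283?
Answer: -809149069/493 ≈ -1.6413e+6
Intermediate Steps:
a(E) = 1/(-5 + 2*E) (a(E) = 1/((-5 + E) + E) = 1/(-5 + 2*E))
V(Q, Z) = Q + Z + 1/(-5 + 2*Q) (V(Q, Z) = (Q + Z) + 1/(-5 + 2*Q) = Q + Z + 1/(-5 + 2*Q))
f = -5346 (f = -66*81 = -5346)
(p + V(-244, -403)) + f = (-1635283 + (1 + (-5 + 2*(-244))*(-244 - 403))/(-5 + 2*(-244))) - 5346 = (-1635283 + (1 + (-5 - 488)*(-647))/(-5 - 488)) - 5346 = (-1635283 + (1 - 493*(-647))/(-493)) - 5346 = (-1635283 - (1 + 318971)/493) - 5346 = (-1635283 - 1/493*318972) - 5346 = (-1635283 - 318972/493) - 5346 = -806513491/493 - 5346 = -809149069/493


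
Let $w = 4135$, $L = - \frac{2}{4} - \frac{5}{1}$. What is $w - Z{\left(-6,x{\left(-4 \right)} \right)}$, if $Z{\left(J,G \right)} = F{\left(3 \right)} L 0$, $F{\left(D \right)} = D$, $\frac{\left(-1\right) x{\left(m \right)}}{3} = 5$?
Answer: $4135$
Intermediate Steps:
$L = - \frac{11}{2}$ ($L = \left(-2\right) \frac{1}{4} - 5 = - \frac{1}{2} - 5 = - \frac{11}{2} \approx -5.5$)
$x{\left(m \right)} = -15$ ($x{\left(m \right)} = \left(-3\right) 5 = -15$)
$Z{\left(J,G \right)} = 0$ ($Z{\left(J,G \right)} = 3 \left(- \frac{11}{2}\right) 0 = \left(- \frac{33}{2}\right) 0 = 0$)
$w - Z{\left(-6,x{\left(-4 \right)} \right)} = 4135 - 0 = 4135 + 0 = 4135$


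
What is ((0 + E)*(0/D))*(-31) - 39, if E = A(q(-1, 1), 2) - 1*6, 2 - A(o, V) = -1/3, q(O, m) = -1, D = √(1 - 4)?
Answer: -39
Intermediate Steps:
D = I*√3 (D = √(-3) = I*√3 ≈ 1.732*I)
A(o, V) = 7/3 (A(o, V) = 2 - (-1)/3 = 2 - 1*(-⅓) = 2 + ⅓ = 7/3)
E = -11/3 (E = 7/3 - 1*6 = 7/3 - 6 = -11/3 ≈ -3.6667)
((0 + E)*(0/D))*(-31) - 39 = ((0 - 11/3)*(0/((I*√3))))*(-31) - 39 = -0*(-I*√3/3)*(-31) - 39 = -11/3*0*(-31) - 39 = 0*(-31) - 39 = 0 - 39 = -39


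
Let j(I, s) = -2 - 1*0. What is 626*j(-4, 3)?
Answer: -1252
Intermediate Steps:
j(I, s) = -2 (j(I, s) = -2 + 0 = -2)
626*j(-4, 3) = 626*(-2) = -1252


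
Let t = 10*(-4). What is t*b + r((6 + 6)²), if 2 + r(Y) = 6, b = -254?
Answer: 10164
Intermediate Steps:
r(Y) = 4 (r(Y) = -2 + 6 = 4)
t = -40
t*b + r((6 + 6)²) = -40*(-254) + 4 = 10160 + 4 = 10164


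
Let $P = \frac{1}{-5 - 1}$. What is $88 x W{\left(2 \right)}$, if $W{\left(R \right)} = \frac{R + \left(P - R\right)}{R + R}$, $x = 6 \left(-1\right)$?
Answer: $22$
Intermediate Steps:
$P = - \frac{1}{6}$ ($P = \frac{1}{-6} = - \frac{1}{6} \approx -0.16667$)
$x = -6$
$W{\left(R \right)} = - \frac{1}{12 R}$ ($W{\left(R \right)} = \frac{R - \left(\frac{1}{6} + R\right)}{R + R} = - \frac{1}{6 \cdot 2 R} = - \frac{\frac{1}{2} \frac{1}{R}}{6} = - \frac{1}{12 R}$)
$88 x W{\left(2 \right)} = 88 \left(-6\right) \left(- \frac{1}{12 \cdot 2}\right) = - 528 \left(\left(- \frac{1}{12}\right) \frac{1}{2}\right) = \left(-528\right) \left(- \frac{1}{24}\right) = 22$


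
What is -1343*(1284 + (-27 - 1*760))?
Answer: -667471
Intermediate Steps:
-1343*(1284 + (-27 - 1*760)) = -1343*(1284 + (-27 - 760)) = -1343*(1284 - 787) = -1343*497 = -667471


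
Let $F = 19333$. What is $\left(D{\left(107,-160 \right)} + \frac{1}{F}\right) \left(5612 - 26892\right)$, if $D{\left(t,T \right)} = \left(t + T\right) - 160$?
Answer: $\frac{87629507840}{19333} \approx 4.5326 \cdot 10^{6}$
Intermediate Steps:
$D{\left(t,T \right)} = -160 + T + t$ ($D{\left(t,T \right)} = \left(T + t\right) - 160 = -160 + T + t$)
$\left(D{\left(107,-160 \right)} + \frac{1}{F}\right) \left(5612 - 26892\right) = \left(\left(-160 - 160 + 107\right) + \frac{1}{19333}\right) \left(5612 - 26892\right) = \left(-213 + \frac{1}{19333}\right) \left(-21280\right) = \left(- \frac{4117928}{19333}\right) \left(-21280\right) = \frac{87629507840}{19333}$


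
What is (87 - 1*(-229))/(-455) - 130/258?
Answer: -70339/58695 ≈ -1.1984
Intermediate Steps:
(87 - 1*(-229))/(-455) - 130/258 = (87 + 229)*(-1/455) - 130*1/258 = 316*(-1/455) - 65/129 = -316/455 - 65/129 = -70339/58695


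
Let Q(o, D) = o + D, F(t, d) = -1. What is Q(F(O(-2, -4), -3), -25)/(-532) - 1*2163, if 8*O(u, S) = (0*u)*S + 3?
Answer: -575345/266 ≈ -2162.9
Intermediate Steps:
O(u, S) = 3/8 (O(u, S) = ((0*u)*S + 3)/8 = (0*S + 3)/8 = (0 + 3)/8 = (1/8)*3 = 3/8)
Q(o, D) = D + o
Q(F(O(-2, -4), -3), -25)/(-532) - 1*2163 = (-25 - 1)/(-532) - 1*2163 = -26*(-1/532) - 2163 = 13/266 - 2163 = -575345/266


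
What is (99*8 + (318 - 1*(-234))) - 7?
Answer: 1337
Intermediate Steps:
(99*8 + (318 - 1*(-234))) - 7 = (792 + (318 + 234)) - 7 = (792 + 552) - 7 = 1344 - 7 = 1337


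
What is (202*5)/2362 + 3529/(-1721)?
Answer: -3298644/2032501 ≈ -1.6229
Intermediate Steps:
(202*5)/2362 + 3529/(-1721) = 1010*(1/2362) + 3529*(-1/1721) = 505/1181 - 3529/1721 = -3298644/2032501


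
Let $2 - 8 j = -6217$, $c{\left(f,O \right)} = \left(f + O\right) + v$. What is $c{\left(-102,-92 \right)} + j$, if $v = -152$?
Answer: $\frac{3451}{8} \approx 431.38$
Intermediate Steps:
$c{\left(f,O \right)} = -152 + O + f$ ($c{\left(f,O \right)} = \left(f + O\right) - 152 = \left(O + f\right) - 152 = -152 + O + f$)
$j = \frac{6219}{8}$ ($j = \frac{1}{4} - - \frac{6217}{8} = \frac{1}{4} + \frac{6217}{8} = \frac{6219}{8} \approx 777.38$)
$c{\left(-102,-92 \right)} + j = \left(-152 - 92 - 102\right) + \frac{6219}{8} = -346 + \frac{6219}{8} = \frac{3451}{8}$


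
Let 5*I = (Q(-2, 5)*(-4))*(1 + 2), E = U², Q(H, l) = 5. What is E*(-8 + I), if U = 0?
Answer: 0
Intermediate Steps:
E = 0 (E = 0² = 0)
I = -12 (I = ((5*(-4))*(1 + 2))/5 = (-20*3)/5 = (⅕)*(-60) = -12)
E*(-8 + I) = 0*(-8 - 12) = 0*(-20) = 0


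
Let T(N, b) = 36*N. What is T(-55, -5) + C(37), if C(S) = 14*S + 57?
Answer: -1405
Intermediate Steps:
C(S) = 57 + 14*S
T(-55, -5) + C(37) = 36*(-55) + (57 + 14*37) = -1980 + (57 + 518) = -1980 + 575 = -1405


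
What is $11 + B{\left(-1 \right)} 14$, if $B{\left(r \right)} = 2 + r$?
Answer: $25$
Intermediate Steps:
$11 + B{\left(-1 \right)} 14 = 11 + \left(2 - 1\right) 14 = 11 + 1 \cdot 14 = 11 + 14 = 25$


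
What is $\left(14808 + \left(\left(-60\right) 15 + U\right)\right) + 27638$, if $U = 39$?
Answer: $41585$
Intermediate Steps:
$\left(14808 + \left(\left(-60\right) 15 + U\right)\right) + 27638 = \left(14808 + \left(\left(-60\right) 15 + 39\right)\right) + 27638 = \left(14808 + \left(-900 + 39\right)\right) + 27638 = \left(14808 - 861\right) + 27638 = 13947 + 27638 = 41585$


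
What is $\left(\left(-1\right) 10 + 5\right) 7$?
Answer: $-35$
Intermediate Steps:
$\left(\left(-1\right) 10 + 5\right) 7 = \left(-10 + 5\right) 7 = \left(-5\right) 7 = -35$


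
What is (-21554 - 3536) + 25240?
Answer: 150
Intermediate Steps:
(-21554 - 3536) + 25240 = -25090 + 25240 = 150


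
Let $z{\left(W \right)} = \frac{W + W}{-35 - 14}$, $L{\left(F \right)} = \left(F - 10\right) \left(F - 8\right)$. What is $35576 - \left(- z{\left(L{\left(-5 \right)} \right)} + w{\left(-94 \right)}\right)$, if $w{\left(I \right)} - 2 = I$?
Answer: $\frac{1747342}{49} \approx 35660.0$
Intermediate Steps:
$w{\left(I \right)} = 2 + I$
$L{\left(F \right)} = \left(-10 + F\right) \left(-8 + F\right)$
$z{\left(W \right)} = - \frac{2 W}{49}$ ($z{\left(W \right)} = \frac{2 W}{-49} = 2 W \left(- \frac{1}{49}\right) = - \frac{2 W}{49}$)
$35576 - \left(- z{\left(L{\left(-5 \right)} \right)} + w{\left(-94 \right)}\right) = 35576 - \left(-92 + \frac{2 \left(80 + \left(-5\right)^{2} - -90\right)}{49}\right) = 35576 - \left(-92 + \frac{2 \left(80 + 25 + 90\right)}{49}\right) = 35576 + \left(\left(- \frac{2}{49}\right) 195 + 92\right) = 35576 + \left(- \frac{390}{49} + 92\right) = 35576 + \frac{4118}{49} = \frac{1747342}{49}$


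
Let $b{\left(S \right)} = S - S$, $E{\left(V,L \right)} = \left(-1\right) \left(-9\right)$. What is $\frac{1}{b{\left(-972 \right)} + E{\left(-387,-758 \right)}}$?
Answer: $\frac{1}{9} \approx 0.11111$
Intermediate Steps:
$E{\left(V,L \right)} = 9$
$b{\left(S \right)} = 0$
$\frac{1}{b{\left(-972 \right)} + E{\left(-387,-758 \right)}} = \frac{1}{0 + 9} = \frac{1}{9}$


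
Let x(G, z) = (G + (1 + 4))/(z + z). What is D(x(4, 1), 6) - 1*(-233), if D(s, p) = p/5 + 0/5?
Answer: 1171/5 ≈ 234.20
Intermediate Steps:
x(G, z) = (5 + G)/(2*z) (x(G, z) = (G + 5)/((2*z)) = (5 + G)*(1/(2*z)) = (5 + G)/(2*z))
D(s, p) = p/5 (D(s, p) = p*(⅕) + 0*(⅕) = p/5 + 0 = p/5)
D(x(4, 1), 6) - 1*(-233) = (⅕)*6 - 1*(-233) = 6/5 + 233 = 1171/5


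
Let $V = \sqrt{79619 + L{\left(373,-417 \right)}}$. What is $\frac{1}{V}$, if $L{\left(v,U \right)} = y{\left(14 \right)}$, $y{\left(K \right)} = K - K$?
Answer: $\frac{\sqrt{79619}}{79619} \approx 0.003544$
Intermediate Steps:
$y{\left(K \right)} = 0$
$L{\left(v,U \right)} = 0$
$V = \sqrt{79619}$ ($V = \sqrt{79619 + 0} = \sqrt{79619} \approx 282.17$)
$\frac{1}{V} = \frac{1}{\sqrt{79619}} = \frac{\sqrt{79619}}{79619}$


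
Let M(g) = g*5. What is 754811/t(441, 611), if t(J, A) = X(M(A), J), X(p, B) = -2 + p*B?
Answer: 754811/1347253 ≈ 0.56026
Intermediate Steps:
M(g) = 5*g
X(p, B) = -2 + B*p
t(J, A) = -2 + 5*A*J (t(J, A) = -2 + J*(5*A) = -2 + 5*A*J)
754811/t(441, 611) = 754811/(-2 + 5*611*441) = 754811/(-2 + 1347255) = 754811/1347253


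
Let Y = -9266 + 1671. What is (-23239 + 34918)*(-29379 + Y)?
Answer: -431819346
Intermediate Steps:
Y = -7595
(-23239 + 34918)*(-29379 + Y) = (-23239 + 34918)*(-29379 - 7595) = 11679*(-36974) = -431819346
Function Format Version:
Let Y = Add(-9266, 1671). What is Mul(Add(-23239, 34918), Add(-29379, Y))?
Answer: -431819346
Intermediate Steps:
Y = -7595
Mul(Add(-23239, 34918), Add(-29379, Y)) = Mul(Add(-23239, 34918), Add(-29379, -7595)) = Mul(11679, -36974) = -431819346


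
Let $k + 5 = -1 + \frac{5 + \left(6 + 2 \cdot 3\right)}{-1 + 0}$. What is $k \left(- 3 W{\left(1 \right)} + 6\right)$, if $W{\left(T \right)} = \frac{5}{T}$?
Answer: $207$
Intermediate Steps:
$k = -23$ ($k = -5 + \left(-1 + \frac{5 + \left(6 + 2 \cdot 3\right)}{-1 + 0}\right) = -5 + \left(-1 + \frac{5 + \left(6 + 6\right)}{-1}\right) = -5 + \left(-1 + \left(5 + 12\right) \left(-1\right)\right) = -5 + \left(-1 + 17 \left(-1\right)\right) = -5 - 18 = -23$)
$k \left(- 3 W{\left(1 \right)} + 6\right) = - 23 \left(- 3 \cdot \frac{5}{1} + 6\right) = - 23 \left(- 3 \cdot 5 \cdot 1 + 6\right) = - 23 \left(\left(-3\right) 5 + 6\right) = - 23 \left(-15 + 6\right) = \left(-23\right) \left(-9\right) = 207$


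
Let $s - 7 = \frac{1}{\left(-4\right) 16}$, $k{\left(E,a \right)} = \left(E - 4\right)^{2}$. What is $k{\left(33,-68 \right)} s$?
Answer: $\frac{375927}{64} \approx 5873.9$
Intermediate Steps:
$k{\left(E,a \right)} = \left(-4 + E\right)^{2}$
$s = \frac{447}{64}$ ($s = 7 + \frac{1}{\left(-4\right) 16} = 7 + \frac{1}{-64} = 7 - \frac{1}{64} = \frac{447}{64} \approx 6.9844$)
$k{\left(33,-68 \right)} s = \left(-4 + 33\right)^{2} \cdot \frac{447}{64} = 29^{2} \cdot \frac{447}{64} = 841 \cdot \frac{447}{64} = \frac{375927}{64}$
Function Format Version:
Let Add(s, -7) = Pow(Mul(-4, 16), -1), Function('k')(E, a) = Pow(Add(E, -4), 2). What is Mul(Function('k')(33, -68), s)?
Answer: Rational(375927, 64) ≈ 5873.9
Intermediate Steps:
Function('k')(E, a) = Pow(Add(-4, E), 2)
s = Rational(447, 64) (s = Add(7, Pow(Mul(-4, 16), -1)) = Add(7, Pow(-64, -1)) = Add(7, Rational(-1, 64)) = Rational(447, 64) ≈ 6.9844)
Mul(Function('k')(33, -68), s) = Mul(Pow(Add(-4, 33), 2), Rational(447, 64)) = Mul(Pow(29, 2), Rational(447, 64)) = Mul(841, Rational(447, 64)) = Rational(375927, 64)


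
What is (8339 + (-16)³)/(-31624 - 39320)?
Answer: -4243/70944 ≈ -0.059808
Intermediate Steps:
(8339 + (-16)³)/(-31624 - 39320) = (8339 - 4096)/(-70944) = 4243*(-1/70944) = -4243/70944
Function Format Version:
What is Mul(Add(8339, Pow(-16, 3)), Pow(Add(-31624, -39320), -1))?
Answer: Rational(-4243, 70944) ≈ -0.059808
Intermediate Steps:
Mul(Add(8339, Pow(-16, 3)), Pow(Add(-31624, -39320), -1)) = Mul(Add(8339, -4096), Pow(-70944, -1)) = Mul(4243, Rational(-1, 70944)) = Rational(-4243, 70944)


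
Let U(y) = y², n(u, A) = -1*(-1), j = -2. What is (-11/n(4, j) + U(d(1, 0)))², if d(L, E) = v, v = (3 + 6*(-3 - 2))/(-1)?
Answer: 515524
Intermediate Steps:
n(u, A) = 1
v = 27 (v = (3 + 6*(-5))*(-1) = (3 - 30)*(-1) = -27*(-1) = 27)
d(L, E) = 27
(-11/n(4, j) + U(d(1, 0)))² = (-11/1 + 27²)² = (-11*1 + 729)² = (-11 + 729)² = 718² = 515524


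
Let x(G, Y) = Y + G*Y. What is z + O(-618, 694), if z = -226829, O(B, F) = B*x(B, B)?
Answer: -235873937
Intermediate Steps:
O(B, F) = B²*(1 + B) (O(B, F) = B*(B*(1 + B)) = B²*(1 + B))
z + O(-618, 694) = -226829 + (-618)²*(1 - 618) = -226829 + 381924*(-617) = -226829 - 235647108 = -235873937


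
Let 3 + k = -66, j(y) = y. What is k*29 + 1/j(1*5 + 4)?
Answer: -18008/9 ≈ -2000.9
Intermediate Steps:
k = -69 (k = -3 - 66 = -69)
k*29 + 1/j(1*5 + 4) = -69*29 + 1/(1*5 + 4) = -2001 + 1/(5 + 4) = -2001 + 1/9 = -2001 + ⅑ = -18008/9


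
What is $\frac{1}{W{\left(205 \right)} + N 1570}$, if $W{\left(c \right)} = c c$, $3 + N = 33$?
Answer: $\frac{1}{89125} \approx 1.122 \cdot 10^{-5}$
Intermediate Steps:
$N = 30$ ($N = -3 + 33 = 30$)
$W{\left(c \right)} = c^{2}$
$\frac{1}{W{\left(205 \right)} + N 1570} = \frac{1}{205^{2} + 30 \cdot 1570} = \frac{1}{42025 + 47100} = \frac{1}{89125}$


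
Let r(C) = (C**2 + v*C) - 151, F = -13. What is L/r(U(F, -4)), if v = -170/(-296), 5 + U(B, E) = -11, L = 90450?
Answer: 669330/709 ≈ 944.05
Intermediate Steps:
U(B, E) = -16 (U(B, E) = -5 - 11 = -16)
v = 85/148 (v = -170*(-1/296) = 85/148 ≈ 0.57432)
r(C) = -151 + C**2 + 85*C/148 (r(C) = (C**2 + 85*C/148) - 151 = -151 + C**2 + 85*C/148)
L/r(U(F, -4)) = 90450/(-151 + (-16)**2 + (85/148)*(-16)) = 90450/(-151 + 256 - 340/37) = 90450/(3545/37) = 90450*(37/3545) = 669330/709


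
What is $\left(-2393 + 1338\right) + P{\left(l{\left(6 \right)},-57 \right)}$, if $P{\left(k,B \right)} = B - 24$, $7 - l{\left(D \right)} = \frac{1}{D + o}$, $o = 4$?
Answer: $-1136$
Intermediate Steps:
$l{\left(D \right)} = 7 - \frac{1}{4 + D}$ ($l{\left(D \right)} = 7 - \frac{1}{D + 4} = 7 - \frac{1}{4 + D}$)
$P{\left(k,B \right)} = -24 + B$ ($P{\left(k,B \right)} = B - 24 = -24 + B$)
$\left(-2393 + 1338\right) + P{\left(l{\left(6 \right)},-57 \right)} = \left(-2393 + 1338\right) - 81 = -1055 - 81 = -1136$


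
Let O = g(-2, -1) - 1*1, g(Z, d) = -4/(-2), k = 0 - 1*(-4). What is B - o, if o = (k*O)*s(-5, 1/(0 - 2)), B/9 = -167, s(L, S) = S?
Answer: -1501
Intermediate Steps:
B = -1503 (B = 9*(-167) = -1503)
k = 4 (k = 0 + 4 = 4)
g(Z, d) = 2 (g(Z, d) = -4*(-½) = 2)
O = 1 (O = 2 - 1*1 = 2 - 1 = 1)
o = -2 (o = (4*1)/(0 - 2) = 4/(-2) = 4*(-½) = -2)
B - o = -1503 - 1*(-2) = -1503 + 2 = -1501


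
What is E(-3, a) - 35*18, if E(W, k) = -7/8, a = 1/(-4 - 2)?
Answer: -5047/8 ≈ -630.88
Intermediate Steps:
a = -1/6 (a = 1/(-6) = -1/6 ≈ -0.16667)
E(W, k) = -7/8 (E(W, k) = -7*1/8 = -7/8)
E(-3, a) - 35*18 = -7/8 - 35*18 = -7/8 - 630 = -5047/8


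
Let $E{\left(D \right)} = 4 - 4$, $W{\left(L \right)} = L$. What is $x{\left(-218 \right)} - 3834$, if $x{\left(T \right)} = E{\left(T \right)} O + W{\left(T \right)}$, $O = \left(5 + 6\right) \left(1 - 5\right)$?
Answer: $-4052$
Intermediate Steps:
$E{\left(D \right)} = 0$ ($E{\left(D \right)} = 4 - 4 = 0$)
$O = -44$ ($O = 11 \left(-4\right) = -44$)
$x{\left(T \right)} = T$ ($x{\left(T \right)} = 0 \left(-44\right) + T = 0 + T = T$)
$x{\left(-218 \right)} - 3834 = -218 - 3834 = -4052$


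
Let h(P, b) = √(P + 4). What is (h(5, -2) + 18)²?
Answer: 441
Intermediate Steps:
h(P, b) = √(4 + P)
(h(5, -2) + 18)² = (√(4 + 5) + 18)² = (√9 + 18)² = (3 + 18)² = 21² = 441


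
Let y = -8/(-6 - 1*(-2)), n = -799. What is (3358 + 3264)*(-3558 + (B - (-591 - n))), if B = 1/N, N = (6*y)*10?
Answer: -1496303809/60 ≈ -2.4938e+7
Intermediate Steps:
y = 2 (y = -8/(-6 + 2) = -8/(-4) = -8*(-¼) = 2)
N = 120 (N = (6*2)*10 = 12*10 = 120)
B = 1/120 ≈ 0.0083333
(3358 + 3264)*(-3558 + (B - (-591 - n))) = (3358 + 3264)*(-3558 + (1/120 - (-591 - 1*(-799)))) = 6622*(-3558 + (1/120 - (-591 + 799))) = 6622*(-3558 + (1/120 - 1*208)) = 6622*(-3558 + (1/120 - 208)) = 6622*(-3558 - 24959/120) = 6622*(-451919/120) = -1496303809/60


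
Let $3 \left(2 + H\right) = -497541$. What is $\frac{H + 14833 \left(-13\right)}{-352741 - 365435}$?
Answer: $\frac{179339}{359088} \approx 0.49943$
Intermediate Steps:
$H = -165849$ ($H = -2 + \frac{1}{3} \left(-497541\right) = -2 - 165847 = -165849$)
$\frac{H + 14833 \left(-13\right)}{-352741 - 365435} = \frac{-165849 + 14833 \left(-13\right)}{-352741 - 365435} = \frac{-165849 - 192829}{-718176} = \left(-358678\right) \left(- \frac{1}{718176}\right) = \frac{179339}{359088}$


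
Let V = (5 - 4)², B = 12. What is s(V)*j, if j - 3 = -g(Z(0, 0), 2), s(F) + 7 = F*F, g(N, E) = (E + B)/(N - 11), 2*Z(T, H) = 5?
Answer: -474/17 ≈ -27.882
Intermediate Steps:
Z(T, H) = 5/2 (Z(T, H) = (½)*5 = 5/2)
g(N, E) = (12 + E)/(-11 + N) (g(N, E) = (E + 12)/(N - 11) = (12 + E)/(-11 + N))
V = 1 (V = 1² = 1)
s(F) = -7 + F² (s(F) = -7 + F*F = -7 + F²)
j = 79/17 (j = 3 - (12 + 2)/(-11 + 5/2) = 3 - 14/(-17/2) = 3 - (-2)*14/17 = 3 - 1*(-28/17) = 3 + 28/17 = 79/17 ≈ 4.6471)
s(V)*j = (-7 + 1²)*(79/17) = (-7 + 1)*(79/17) = -6*79/17 = -474/17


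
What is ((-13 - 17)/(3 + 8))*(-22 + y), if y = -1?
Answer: 690/11 ≈ 62.727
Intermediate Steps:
((-13 - 17)/(3 + 8))*(-22 + y) = ((-13 - 17)/(3 + 8))*(-22 - 1) = -30/11*(-23) = 690/11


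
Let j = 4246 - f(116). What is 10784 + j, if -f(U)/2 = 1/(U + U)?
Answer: 1743481/116 ≈ 15030.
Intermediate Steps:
f(U) = -1/U (f(U) = -2/(U + U) = -2*1/(2*U) = -1/U)
j = 492537/116 (j = 4246 - (-1)/116 = 4246 - 1*(-1/116) = 4246 + 1/116 = 492537/116 ≈ 4246.0)
10784 + j = 10784 + 492537/116 = 1743481/116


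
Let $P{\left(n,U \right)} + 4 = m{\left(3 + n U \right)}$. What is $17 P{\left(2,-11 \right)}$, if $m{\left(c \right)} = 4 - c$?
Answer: $323$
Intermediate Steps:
$P{\left(n,U \right)} = -3 - U n$ ($P{\left(n,U \right)} = -4 - \left(-1 + n U\right) = -4 - \left(-1 + U n\right) = -3 - U n$)
$17 P{\left(2,-11 \right)} = 17 \left(-3 - \left(-11\right) 2\right) = 17 \left(-3 + 22\right) = 17 \cdot 19 = 323$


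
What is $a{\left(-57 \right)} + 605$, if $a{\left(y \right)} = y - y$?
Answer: $605$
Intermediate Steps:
$a{\left(y \right)} = 0$
$a{\left(-57 \right)} + 605 = 0 + 605 = 605$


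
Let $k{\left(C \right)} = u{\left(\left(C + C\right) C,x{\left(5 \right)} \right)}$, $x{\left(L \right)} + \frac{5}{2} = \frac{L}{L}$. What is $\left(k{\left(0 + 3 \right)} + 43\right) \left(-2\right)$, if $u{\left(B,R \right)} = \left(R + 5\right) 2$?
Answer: $-100$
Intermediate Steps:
$x{\left(L \right)} = - \frac{3}{2}$ ($x{\left(L \right)} = - \frac{5}{2} + \frac{L}{L} = - \frac{5}{2} + 1 = - \frac{3}{2}$)
$u{\left(B,R \right)} = 10 + 2 R$ ($u{\left(B,R \right)} = \left(5 + R\right) 2 = 10 + 2 R$)
$k{\left(C \right)} = 7$ ($k{\left(C \right)} = 10 + 2 \left(- \frac{3}{2}\right) = 10 - 3 = 7$)
$\left(k{\left(0 + 3 \right)} + 43\right) \left(-2\right) = \left(7 + 43\right) \left(-2\right) = 50 \left(-2\right) = -100$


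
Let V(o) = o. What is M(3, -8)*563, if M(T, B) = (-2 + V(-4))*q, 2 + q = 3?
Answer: -3378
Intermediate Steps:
q = 1 (q = -2 + 3 = 1)
M(T, B) = -6 (M(T, B) = (-2 - 4)*1 = -6*1 = -6)
M(3, -8)*563 = -6*563 = -3378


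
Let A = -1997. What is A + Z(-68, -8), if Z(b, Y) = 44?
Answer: -1953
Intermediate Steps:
A + Z(-68, -8) = -1997 + 44 = -1953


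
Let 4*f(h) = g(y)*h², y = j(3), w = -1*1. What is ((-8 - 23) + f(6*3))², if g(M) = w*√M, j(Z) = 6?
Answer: 40327 + 5022*√6 ≈ 52628.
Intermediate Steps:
w = -1
y = 6
g(M) = -√M
f(h) = -√6*h²/4 (f(h) = ((-√6)*h²)/4 = (-√6*h²)/4 = -√6*h²/4)
((-8 - 23) + f(6*3))² = ((-8 - 23) - √6*(6*3)²/4)² = (-31 - ¼*√6*18²)² = (-31 - ¼*√6*324)² = (-31 - 81*√6)²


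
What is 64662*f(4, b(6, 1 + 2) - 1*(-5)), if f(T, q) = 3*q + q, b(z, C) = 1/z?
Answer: 1336348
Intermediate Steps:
b(z, C) = 1/z
f(T, q) = 4*q
64662*f(4, b(6, 1 + 2) - 1*(-5)) = 64662*(4*(1/6 - 1*(-5))) = 64662*(4*(⅙ + 5)) = 64662*(4*(31/6)) = 64662*(62/3) = 1336348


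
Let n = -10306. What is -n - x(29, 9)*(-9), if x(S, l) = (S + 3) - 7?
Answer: 10531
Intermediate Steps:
x(S, l) = -4 + S (x(S, l) = (3 + S) - 7 = -4 + S)
-n - x(29, 9)*(-9) = -1*(-10306) - (-4 + 29)*(-9) = 10306 - 25*(-9) = 10306 - 1*(-225) = 10306 + 225 = 10531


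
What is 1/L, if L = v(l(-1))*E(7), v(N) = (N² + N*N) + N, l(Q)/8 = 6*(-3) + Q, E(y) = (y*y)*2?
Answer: 1/4513488 ≈ 2.2156e-7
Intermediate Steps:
E(y) = 2*y² (E(y) = y²*2 = 2*y²)
l(Q) = -144 + 8*Q (l(Q) = 8*(6*(-3) + Q) = 8*(-18 + Q) = -144 + 8*Q)
v(N) = N + 2*N² (v(N) = (N² + N²) + N = 2*N² + N = N + 2*N²)
L = 4513488 (L = ((-144 + 8*(-1))*(1 + 2*(-144 + 8*(-1))))*(2*7²) = ((-144 - 8)*(1 + 2*(-144 - 8)))*(2*49) = -152*(1 + 2*(-152))*98 = -152*(1 - 304)*98 = -152*(-303)*98 = 46056*98 = 4513488)
1/L = 1/4513488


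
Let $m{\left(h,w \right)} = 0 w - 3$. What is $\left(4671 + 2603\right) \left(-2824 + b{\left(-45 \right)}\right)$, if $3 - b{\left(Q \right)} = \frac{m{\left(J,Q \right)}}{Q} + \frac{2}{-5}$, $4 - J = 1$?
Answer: $- \frac{61552588}{3} \approx -2.0518 \cdot 10^{7}$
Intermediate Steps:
$J = 3$ ($J = 4 - 1 = 3$)
$m{\left(h,w \right)} = -3$ ($m{\left(h,w \right)} = 0 - 3 = -3$)
$b{\left(Q \right)} = \frac{17}{5} + \frac{3}{Q}$ ($b{\left(Q \right)} = 3 - \left(- \frac{3}{Q} + \frac{2}{-5}\right) = 3 - \left(- \frac{3}{Q} + 2 \left(- \frac{1}{5}\right)\right) = 3 - \left(- \frac{3}{Q} - \frac{2}{5}\right) = 3 - \left(- \frac{2}{5} - \frac{3}{Q}\right) = 3 + \left(\frac{2}{5} + \frac{3}{Q}\right) = \frac{17}{5} + \frac{3}{Q}$)
$\left(4671 + 2603\right) \left(-2824 + b{\left(-45 \right)}\right) = \left(4671 + 2603\right) \left(-2824 + \left(\frac{17}{5} + \frac{3}{-45}\right)\right) = 7274 \left(-2824 + \left(\frac{17}{5} + 3 \left(- \frac{1}{45}\right)\right)\right) = 7274 \left(-2824 + \left(\frac{17}{5} - \frac{1}{15}\right)\right) = 7274 \left(-2824 + \frac{10}{3}\right) = 7274 \left(- \frac{8462}{3}\right) = - \frac{61552588}{3}$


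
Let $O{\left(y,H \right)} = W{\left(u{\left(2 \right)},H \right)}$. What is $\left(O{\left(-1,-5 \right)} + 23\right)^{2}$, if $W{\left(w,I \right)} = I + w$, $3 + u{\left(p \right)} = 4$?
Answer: $361$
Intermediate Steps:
$u{\left(p \right)} = 1$ ($u{\left(p \right)} = -3 + 4 = 1$)
$O{\left(y,H \right)} = 1 + H$ ($O{\left(y,H \right)} = H + 1 = 1 + H$)
$\left(O{\left(-1,-5 \right)} + 23\right)^{2} = \left(\left(1 - 5\right) + 23\right)^{2} = \left(-4 + 23\right)^{2} = 19^{2} = 361$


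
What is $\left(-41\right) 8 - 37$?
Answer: $-365$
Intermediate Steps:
$\left(-41\right) 8 - 37 = -328 - 37 = -365$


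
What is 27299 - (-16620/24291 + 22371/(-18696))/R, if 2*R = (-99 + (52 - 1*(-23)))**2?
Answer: 396726228929057/14532625152 ≈ 27299.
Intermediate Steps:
R = 288 (R = (-99 + (52 - 1*(-23)))**2/2 = (-99 + (52 + 23))**2/2 = (-99 + 75)**2/2 = (1/2)*(-24)**2 = (1/2)*576 = 288)
27299 - (-16620/24291 + 22371/(-18696))/R = 27299 - (-16620/24291 + 22371/(-18696))/288 = 27299 - (-16620*1/24291 + 22371*(-1/18696))/288 = 27299 - (-5540/8097 - 7457/6232)/288 = 27299 - (-94904609)/(50460504*288) = 27299 - 1*(-94904609/14532625152) = 27299 + 94904609/14532625152 = 396726228929057/14532625152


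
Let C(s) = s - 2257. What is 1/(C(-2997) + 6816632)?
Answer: 1/6811378 ≈ 1.4681e-7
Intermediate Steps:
C(s) = -2257 + s
1/(C(-2997) + 6816632) = 1/((-2257 - 2997) + 6816632) = 1/(-5254 + 6816632) = 1/6811378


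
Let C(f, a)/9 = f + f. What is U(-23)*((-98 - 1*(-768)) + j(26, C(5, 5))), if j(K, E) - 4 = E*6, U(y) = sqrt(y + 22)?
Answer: 1214*I ≈ 1214.0*I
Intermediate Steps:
C(f, a) = 18*f (C(f, a) = 9*(f + f) = 9*(2*f) = 18*f)
U(y) = sqrt(22 + y)
j(K, E) = 4 + 6*E (j(K, E) = 4 + E*6 = 4 + 6*E)
U(-23)*((-98 - 1*(-768)) + j(26, C(5, 5))) = sqrt(22 - 23)*((-98 - 1*(-768)) + (4 + 6*(18*5))) = sqrt(-1)*((-98 + 768) + (4 + 6*90)) = I*(670 + (4 + 540)) = I*(670 + 544) = I*1214 = 1214*I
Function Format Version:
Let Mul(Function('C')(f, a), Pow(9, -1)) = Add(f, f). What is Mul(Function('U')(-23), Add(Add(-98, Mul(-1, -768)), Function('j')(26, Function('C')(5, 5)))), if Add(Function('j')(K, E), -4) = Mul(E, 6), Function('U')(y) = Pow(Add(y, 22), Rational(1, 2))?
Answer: Mul(1214, I) ≈ Mul(1214.0, I)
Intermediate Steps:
Function('C')(f, a) = Mul(18, f) (Function('C')(f, a) = Mul(9, Add(f, f)) = Mul(9, Mul(2, f)) = Mul(18, f))
Function('U')(y) = Pow(Add(22, y), Rational(1, 2))
Function('j')(K, E) = Add(4, Mul(6, E)) (Function('j')(K, E) = Add(4, Mul(E, 6)) = Add(4, Mul(6, E)))
Mul(Function('U')(-23), Add(Add(-98, Mul(-1, -768)), Function('j')(26, Function('C')(5, 5)))) = Mul(Pow(Add(22, -23), Rational(1, 2)), Add(Add(-98, Mul(-1, -768)), Add(4, Mul(6, Mul(18, 5))))) = Mul(Pow(-1, Rational(1, 2)), Add(Add(-98, 768), Add(4, Mul(6, 90)))) = Mul(I, Add(670, Add(4, 540))) = Mul(I, Add(670, 544)) = Mul(I, 1214) = Mul(1214, I)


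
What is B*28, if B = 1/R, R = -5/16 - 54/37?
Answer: -16576/1049 ≈ -15.802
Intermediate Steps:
R = -1049/592 (R = -5*1/16 - 54*1/37 = -5/16 - 54/37 = -1049/592 ≈ -1.7720)
B = -592/1049 (B = 1/(-1049/592) = -592/1049 ≈ -0.56435)
B*28 = -592/1049*28 = -16576/1049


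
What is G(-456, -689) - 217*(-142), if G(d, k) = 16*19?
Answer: 31118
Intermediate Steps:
G(d, k) = 304
G(-456, -689) - 217*(-142) = 304 - 217*(-142) = 304 - 1*(-30814) = 304 + 30814 = 31118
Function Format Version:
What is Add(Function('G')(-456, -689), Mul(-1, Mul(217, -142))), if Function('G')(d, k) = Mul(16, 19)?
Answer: 31118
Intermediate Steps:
Function('G')(d, k) = 304
Add(Function('G')(-456, -689), Mul(-1, Mul(217, -142))) = Add(304, Mul(-1, Mul(217, -142))) = Add(304, Mul(-1, -30814)) = Add(304, 30814) = 31118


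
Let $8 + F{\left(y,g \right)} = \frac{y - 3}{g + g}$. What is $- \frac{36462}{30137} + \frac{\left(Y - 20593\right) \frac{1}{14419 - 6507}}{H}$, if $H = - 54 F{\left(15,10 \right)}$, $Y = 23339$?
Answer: $- \frac{287991966151}{238205500056} \approx -1.209$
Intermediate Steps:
$F{\left(y,g \right)} = -8 + \frac{-3 + y}{2 g}$ ($F{\left(y,g \right)} = -8 + \frac{y - 3}{g + g} = -8 + \frac{-3 + y}{2 g}$)
$H = \frac{1998}{5}$ ($H = - 54 \frac{-3 + 15 - 160}{2 \cdot 10} = - 54 \cdot \frac{1}{2} \cdot \frac{1}{10} \left(-3 + 15 - 160\right) = - 54 \cdot \frac{1}{2} \cdot \frac{1}{10} \left(-148\right) = \left(-54\right) \left(- \frac{37}{5}\right) = \frac{1998}{5} \approx 399.6$)
$- \frac{36462}{30137} + \frac{\left(Y - 20593\right) \frac{1}{14419 - 6507}}{H} = - \frac{36462}{30137} + \frac{\left(23339 - 20593\right) \frac{1}{14419 - 6507}}{\frac{1998}{5}} = \left(-36462\right) \frac{1}{30137} + \frac{2746}{7912} \cdot \frac{5}{1998} = - \frac{36462}{30137} + 2746 \cdot \frac{1}{7912} \cdot \frac{5}{1998} = - \frac{36462}{30137} + \frac{1373}{3956} \cdot \frac{5}{1998} = - \frac{36462}{30137} + \frac{6865}{7904088} = - \frac{287991966151}{238205500056}$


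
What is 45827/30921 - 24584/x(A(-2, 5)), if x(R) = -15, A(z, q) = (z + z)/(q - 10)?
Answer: 253616423/154605 ≈ 1640.4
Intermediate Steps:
A(z, q) = 2*z/(-10 + q) (A(z, q) = (2*z)/(-10 + q) = 2*z/(-10 + q))
45827/30921 - 24584/x(A(-2, 5)) = 45827/30921 - 24584/(-15) = 45827*(1/30921) - 24584*(-1/15) = 45827/30921 + 24584/15 = 253616423/154605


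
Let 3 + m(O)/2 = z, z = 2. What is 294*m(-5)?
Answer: -588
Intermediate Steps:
m(O) = -2 (m(O) = -6 + 2*2 = -6 + 4 = -2)
294*m(-5) = 294*(-2) = -588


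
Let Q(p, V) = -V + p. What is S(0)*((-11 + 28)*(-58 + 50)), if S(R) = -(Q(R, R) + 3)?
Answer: 408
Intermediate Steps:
Q(p, V) = p - V
S(R) = -3 (S(R) = -((R - R) + 3) = -(0 + 3) = -1*3 = -3)
S(0)*((-11 + 28)*(-58 + 50)) = -3*(-11 + 28)*(-58 + 50) = -51*(-8) = -3*(-136) = 408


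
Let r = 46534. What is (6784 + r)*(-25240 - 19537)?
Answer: -2387420086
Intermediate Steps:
(6784 + r)*(-25240 - 19537) = (6784 + 46534)*(-25240 - 19537) = 53318*(-44777) = -2387420086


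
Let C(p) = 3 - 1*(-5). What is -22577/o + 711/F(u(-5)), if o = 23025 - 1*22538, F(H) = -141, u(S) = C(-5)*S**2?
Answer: -1176538/22889 ≈ -51.402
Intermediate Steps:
C(p) = 8 (C(p) = 3 + 5 = 8)
u(S) = 8*S**2
o = 487 (o = 23025 - 22538 = 487)
-22577/o + 711/F(u(-5)) = -22577/487 + 711/(-141) = -22577*1/487 + 711*(-1/141) = -22577/487 - 237/47 = -1176538/22889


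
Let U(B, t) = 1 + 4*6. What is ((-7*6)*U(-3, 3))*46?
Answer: -48300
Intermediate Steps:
U(B, t) = 25 (U(B, t) = 1 + 24 = 25)
((-7*6)*U(-3, 3))*46 = (-7*6*25)*46 = -42*25*46 = -1050*46 = -48300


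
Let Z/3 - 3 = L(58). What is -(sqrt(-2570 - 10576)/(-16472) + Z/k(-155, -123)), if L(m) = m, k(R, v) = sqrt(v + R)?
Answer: I*(139*sqrt(13146) + 1507188*sqrt(278))/2289608 ≈ 10.983*I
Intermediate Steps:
k(R, v) = sqrt(R + v)
Z = 183 (Z = 9 + 3*58 = 9 + 174 = 183)
-(sqrt(-2570 - 10576)/(-16472) + Z/k(-155, -123)) = -(sqrt(-2570 - 10576)/(-16472) + 183/(sqrt(-155 - 123))) = -(sqrt(-13146)*(-1/16472) + 183/(sqrt(-278))) = -((I*sqrt(13146))*(-1/16472) + 183/((I*sqrt(278)))) = -(-I*sqrt(13146)/16472 + 183*(-I*sqrt(278)/278)) = -(-I*sqrt(13146)/16472 - 183*I*sqrt(278)/278) = -(-183*I*sqrt(278)/278 - I*sqrt(13146)/16472) = I*sqrt(13146)/16472 + 183*I*sqrt(278)/278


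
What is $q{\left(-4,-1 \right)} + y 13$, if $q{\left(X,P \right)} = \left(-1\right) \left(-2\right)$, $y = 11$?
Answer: $145$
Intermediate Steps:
$q{\left(X,P \right)} = 2$
$q{\left(-4,-1 \right)} + y 13 = 2 + 11 \cdot 13 = 2 + 143 = 145$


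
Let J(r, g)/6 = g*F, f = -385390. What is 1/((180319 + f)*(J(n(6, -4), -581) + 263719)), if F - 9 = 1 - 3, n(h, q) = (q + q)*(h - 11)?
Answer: -1/49076976507 ≈ -2.0376e-11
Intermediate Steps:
n(h, q) = 2*q*(-11 + h) (n(h, q) = (2*q)*(-11 + h) = 2*q*(-11 + h))
F = 7 (F = 9 + (1 - 3) = 9 - 2 = 7)
J(r, g) = 42*g (J(r, g) = 6*(g*7) = 6*(7*g) = 42*g)
1/((180319 + f)*(J(n(6, -4), -581) + 263719)) = 1/((180319 - 385390)*(42*(-581) + 263719)) = 1/(-205071*(-24402 + 263719)) = 1/(-205071*239317) = 1/(-49076976507) = -1/49076976507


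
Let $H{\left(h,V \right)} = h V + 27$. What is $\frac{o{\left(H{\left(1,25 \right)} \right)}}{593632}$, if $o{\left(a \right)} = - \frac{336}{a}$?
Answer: $- \frac{21}{1929304} \approx -1.0885 \cdot 10^{-5}$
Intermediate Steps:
$H{\left(h,V \right)} = 27 + V h$ ($H{\left(h,V \right)} = V h + 27 = 27 + V h$)
$\frac{o{\left(H{\left(1,25 \right)} \right)}}{593632} = \frac{\left(-336\right) \frac{1}{27 + 25 \cdot 1}}{593632} = - \frac{336}{27 + 25} \cdot \frac{1}{593632} = - \frac{336}{52} \cdot \frac{1}{593632} = \left(-336\right) \frac{1}{52} \cdot \frac{1}{593632} = \left(- \frac{84}{13}\right) \frac{1}{593632} = - \frac{21}{1929304}$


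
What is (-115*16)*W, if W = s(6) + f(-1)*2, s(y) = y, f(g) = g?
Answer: -7360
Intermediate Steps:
W = 4 (W = 6 - 1*2 = 6 - 2 = 4)
(-115*16)*W = -115*16*4 = -1840*4 = -7360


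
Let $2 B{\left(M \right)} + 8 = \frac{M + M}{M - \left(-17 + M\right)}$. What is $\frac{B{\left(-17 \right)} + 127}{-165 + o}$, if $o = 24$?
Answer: $- \frac{122}{141} \approx -0.86525$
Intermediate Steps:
$B{\left(M \right)} = -4 + \frac{M}{17}$ ($B{\left(M \right)} = -4 + \frac{\left(M + M\right) \frac{1}{M - \left(-17 + M\right)}}{2} = -4 + \frac{2 M \frac{1}{17}}{2} = -4 + \frac{\frac{2}{17} M}{2} = -4 + \frac{M}{17}$)
$\frac{B{\left(-17 \right)} + 127}{-165 + o} = \frac{\left(-4 + \frac{1}{17} \left(-17\right)\right) + 127}{-165 + 24} = \frac{\left(-4 - 1\right) + 127}{-141} = - \frac{-5 + 127}{141} = \left(- \frac{1}{141}\right) 122 = - \frac{122}{141}$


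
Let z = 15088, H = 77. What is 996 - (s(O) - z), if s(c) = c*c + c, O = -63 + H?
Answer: 15874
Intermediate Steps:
O = 14 (O = -63 + 77 = 14)
s(c) = c + c**2 (s(c) = c**2 + c = c + c**2)
996 - (s(O) - z) = 996 - (14*(1 + 14) - 1*15088) = 996 - (14*15 - 15088) = 996 - (210 - 15088) = 996 - 1*(-14878) = 996 + 14878 = 15874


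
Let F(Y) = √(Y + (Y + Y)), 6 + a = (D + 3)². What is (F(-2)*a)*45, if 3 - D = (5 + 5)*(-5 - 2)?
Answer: 259650*I*√6 ≈ 6.3601e+5*I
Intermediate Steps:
D = 73 (D = 3 - (5 + 5)*(-5 - 2) = 3 - 10*(-7) = 3 - 1*(-70) = 3 + 70 = 73)
a = 5770 (a = -6 + (73 + 3)² = -6 + 76² = -6 + 5776 = 5770)
F(Y) = √3*√Y (F(Y) = √(Y + 2*Y) = √(3*Y) = √3*√Y)
(F(-2)*a)*45 = ((√3*√(-2))*5770)*45 = ((√3*(I*√2))*5770)*45 = ((I*√6)*5770)*45 = (5770*I*√6)*45 = 259650*I*√6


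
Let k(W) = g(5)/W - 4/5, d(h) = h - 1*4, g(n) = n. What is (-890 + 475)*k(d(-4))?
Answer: 4731/8 ≈ 591.38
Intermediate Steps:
d(h) = -4 + h (d(h) = h - 4 = -4 + h)
k(W) = -4/5 + 5/W (k(W) = 5/W - 4/5 = -4/5 + 5/W)
(-890 + 475)*k(d(-4)) = (-890 + 475)*(-4/5 + 5/(-4 - 4)) = -415*(-4/5 + 5/(-8)) = -415*(-4/5 + 5*(-1/8)) = -415*(-4/5 - 5/8) = -415*(-57/40) = 4731/8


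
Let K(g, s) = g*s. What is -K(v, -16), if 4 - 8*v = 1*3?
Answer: 2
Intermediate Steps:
v = ⅛ (v = ½ - 3/8 = ⅛ ≈ 0.12500)
-K(v, -16) = -(-16)/8 = -1*(-2) = 2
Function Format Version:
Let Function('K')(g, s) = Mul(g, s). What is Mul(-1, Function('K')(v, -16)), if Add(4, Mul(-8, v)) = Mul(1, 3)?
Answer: 2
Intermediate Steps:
v = Rational(1, 8) (v = Add(Rational(1, 2), Mul(Rational(-1, 8), Mul(1, 3))) = Add(Rational(1, 2), Mul(Rational(-1, 8), 3)) = Add(Rational(1, 2), Rational(-3, 8)) = Rational(1, 8) ≈ 0.12500)
Mul(-1, Function('K')(v, -16)) = Mul(-1, Mul(Rational(1, 8), -16)) = Mul(-1, -2) = 2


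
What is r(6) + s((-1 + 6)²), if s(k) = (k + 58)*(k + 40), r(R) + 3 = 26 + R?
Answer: 5424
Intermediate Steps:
r(R) = 23 + R (r(R) = -3 + (26 + R) = 23 + R)
s(k) = (40 + k)*(58 + k) (s(k) = (58 + k)*(40 + k) = (40 + k)*(58 + k))
r(6) + s((-1 + 6)²) = (23 + 6) + (2320 + ((-1 + 6)²)² + 98*(-1 + 6)²) = 29 + (2320 + (5²)² + 98*5²) = 29 + (2320 + 25² + 98*25) = 29 + (2320 + 625 + 2450) = 29 + 5395 = 5424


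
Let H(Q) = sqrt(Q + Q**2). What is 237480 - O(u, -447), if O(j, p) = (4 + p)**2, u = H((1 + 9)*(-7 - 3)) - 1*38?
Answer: 41231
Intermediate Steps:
u = -38 + 30*sqrt(11) (u = sqrt(((1 + 9)*(-7 - 3))*(1 + (1 + 9)*(-7 - 3))) - 1*38 = sqrt((10*(-10))*(1 + 10*(-10))) - 38 = sqrt(-100*(1 - 100)) - 38 = sqrt(-100*(-99)) - 38 = sqrt(9900) - 38 = 30*sqrt(11) - 38 = -38 + 30*sqrt(11) ≈ 61.499)
237480 - O(u, -447) = 237480 - (4 - 447)**2 = 237480 - 1*(-443)**2 = 237480 - 1*196249 = 237480 - 196249 = 41231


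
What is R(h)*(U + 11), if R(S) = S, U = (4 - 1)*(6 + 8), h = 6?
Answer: 318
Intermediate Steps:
U = 42 (U = 3*14 = 42)
R(h)*(U + 11) = 6*(42 + 11) = 6*53 = 318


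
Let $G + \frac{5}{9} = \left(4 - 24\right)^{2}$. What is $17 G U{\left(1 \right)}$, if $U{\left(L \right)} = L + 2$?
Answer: $\frac{61115}{3} \approx 20372.0$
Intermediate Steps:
$U{\left(L \right)} = 2 + L$
$G = \frac{3595}{9}$ ($G = - \frac{5}{9} + \left(4 - 24\right)^{2} = - \frac{5}{9} + \left(-20\right)^{2} = - \frac{5}{9} + 400 = \frac{3595}{9} \approx 399.44$)
$17 G U{\left(1 \right)} = 17 \cdot \frac{3595}{9} \left(2 + 1\right) = \frac{61115}{9} \cdot 3 = \frac{61115}{3}$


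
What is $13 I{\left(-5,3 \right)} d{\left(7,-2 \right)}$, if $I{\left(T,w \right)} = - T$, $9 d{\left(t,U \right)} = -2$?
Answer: $- \frac{130}{9} \approx -14.444$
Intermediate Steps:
$d{\left(t,U \right)} = - \frac{2}{9}$ ($d{\left(t,U \right)} = \frac{1}{9} \left(-2\right) = - \frac{2}{9}$)
$13 I{\left(-5,3 \right)} d{\left(7,-2 \right)} = 13 \left(\left(-1\right) \left(-5\right)\right) \left(- \frac{2}{9}\right) = 13 \cdot 5 \left(- \frac{2}{9}\right) = 65 \left(- \frac{2}{9}\right) = - \frac{130}{9}$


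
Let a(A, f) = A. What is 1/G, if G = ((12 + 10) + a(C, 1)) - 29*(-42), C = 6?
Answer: 1/1246 ≈ 0.00080257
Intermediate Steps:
G = 1246 (G = ((12 + 10) + 6) - 29*(-42) = (22 + 6) + 1218 = 28 + 1218 = 1246)
1/G = 1/1246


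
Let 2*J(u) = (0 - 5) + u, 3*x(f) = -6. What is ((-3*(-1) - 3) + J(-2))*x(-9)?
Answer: 7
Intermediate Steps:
x(f) = -2 (x(f) = (⅓)*(-6) = -2)
J(u) = -5/2 + u/2 (J(u) = ((0 - 5) + u)/2 = (-5 + u)/2 = -5/2 + u/2)
((-3*(-1) - 3) + J(-2))*x(-9) = ((-3*(-1) - 3) + (-5/2 + (½)*(-2)))*(-2) = ((3 - 3) + (-5/2 - 1))*(-2) = (0 - 7/2)*(-2) = -7/2*(-2) = 7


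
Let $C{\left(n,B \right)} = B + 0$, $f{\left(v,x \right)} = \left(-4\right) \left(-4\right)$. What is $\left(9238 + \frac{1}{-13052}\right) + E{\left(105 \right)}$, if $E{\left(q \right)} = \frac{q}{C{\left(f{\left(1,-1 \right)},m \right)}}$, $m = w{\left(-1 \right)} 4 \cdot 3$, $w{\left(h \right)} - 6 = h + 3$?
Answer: $\frac{964709205}{104416} \approx 9239.1$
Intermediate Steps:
$w{\left(h \right)} = 9 + h$ ($w{\left(h \right)} = 6 + \left(h + 3\right) = 6 + \left(3 + h\right) = 9 + h$)
$f{\left(v,x \right)} = 16$
$m = 96$ ($m = \left(9 - 1\right) 4 \cdot 3 = 8 \cdot 4 \cdot 3 = 32 \cdot 3 = 96$)
$C{\left(n,B \right)} = B$
$E{\left(q \right)} = \frac{q}{96}$
$\left(9238 + \frac{1}{-13052}\right) + E{\left(105 \right)} = \left(9238 + \frac{1}{-13052}\right) + \frac{1}{96} \cdot 105 = \left(9238 - \frac{1}{13052}\right) + \frac{35}{32} = \frac{120574375}{13052} + \frac{35}{32} = \frac{964709205}{104416}$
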